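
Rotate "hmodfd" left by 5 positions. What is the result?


Input: "hmodfd", rotate left by 5
First 5 characters: "hmodf"
Remaining characters: "d"
Concatenate remaining + first: "d" + "hmodf" = "dhmodf"

dhmodf


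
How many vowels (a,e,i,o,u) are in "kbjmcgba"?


Input: kbjmcgba
Checking each character:
  'k' at position 0: consonant
  'b' at position 1: consonant
  'j' at position 2: consonant
  'm' at position 3: consonant
  'c' at position 4: consonant
  'g' at position 5: consonant
  'b' at position 6: consonant
  'a' at position 7: vowel (running total: 1)
Total vowels: 1

1


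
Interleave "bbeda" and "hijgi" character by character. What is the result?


Interleaving "bbeda" and "hijgi":
  Position 0: 'b' from first, 'h' from second => "bh"
  Position 1: 'b' from first, 'i' from second => "bi"
  Position 2: 'e' from first, 'j' from second => "ej"
  Position 3: 'd' from first, 'g' from second => "dg"
  Position 4: 'a' from first, 'i' from second => "ai"
Result: bhbiejdgai

bhbiejdgai


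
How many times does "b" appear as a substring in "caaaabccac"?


Searching for "b" in "caaaabccac"
Scanning each position:
  Position 0: "c" => no
  Position 1: "a" => no
  Position 2: "a" => no
  Position 3: "a" => no
  Position 4: "a" => no
  Position 5: "b" => MATCH
  Position 6: "c" => no
  Position 7: "c" => no
  Position 8: "a" => no
  Position 9: "c" => no
Total occurrences: 1

1


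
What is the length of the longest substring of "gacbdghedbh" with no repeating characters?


Input: "gacbdghedbh"
Sliding window (track last position of each char):
  Position 0 ('g'): window [0,0] length 1 -- new best
  Position 1 ('a'): window [0,1] length 2 -- new best
  Position 2 ('c'): window [0,2] length 3 -- new best
  Position 3 ('b'): window [0,3] length 4 -- new best
  Position 4 ('d'): window [0,4] length 5 -- new best
  Position 5 ('g'): repeat (last at 0), move window start to 1
  Position 5 ('g'): window [1,5] length 5
  Position 6 ('h'): window [1,6] length 6 -- new best
  Position 7 ('e'): window [1,7] length 7 -- new best
  Position 8 ('d'): repeat (last at 4), move window start to 5
  Position 8 ('d'): window [5,8] length 4
  Position 9 ('b'): window [5,9] length 5
  Position 10 ('h'): repeat (last at 6), move window start to 7
  Position 10 ('h'): window [7,10] length 4
Longest substring with no repeats: "acbdghe" with length 7

7


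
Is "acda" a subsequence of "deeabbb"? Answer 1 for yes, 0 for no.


Check if "acda" is a subsequence of "deeabbb"
Greedy scan:
  Position 0 ('d'): no match needed
  Position 1 ('e'): no match needed
  Position 2 ('e'): no match needed
  Position 3 ('a'): matches sub[0] = 'a'
  Position 4 ('b'): no match needed
  Position 5 ('b'): no match needed
  Position 6 ('b'): no match needed
Only matched 1/4 characters => not a subsequence

0


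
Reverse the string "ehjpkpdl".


Input: ehjpkpdl
Reading characters right to left:
  Position 7: 'l'
  Position 6: 'd'
  Position 5: 'p'
  Position 4: 'k'
  Position 3: 'p'
  Position 2: 'j'
  Position 1: 'h'
  Position 0: 'e'
Reversed: ldpkpjhe

ldpkpjhe


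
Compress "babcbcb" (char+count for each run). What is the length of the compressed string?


Input: babcbcb
Runs:
  'b' x 1 => "b1"
  'a' x 1 => "a1"
  'b' x 1 => "b1"
  'c' x 1 => "c1"
  'b' x 1 => "b1"
  'c' x 1 => "c1"
  'b' x 1 => "b1"
Compressed: "b1a1b1c1b1c1b1"
Compressed length: 14

14


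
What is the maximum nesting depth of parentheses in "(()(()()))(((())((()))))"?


Input: "(()(()()))(((())((()))))"
Tracking depth:
  Position 0 '(': depth becomes 1
  Position 1 '(': depth becomes 2
  Position 2 ')': depth becomes 1
  Position 3 '(': depth becomes 2
  Position 4 '(': depth becomes 3
  Position 5 ')': depth becomes 2
  Position 6 '(': depth becomes 3
  Position 7 ')': depth becomes 2
  Position 8 ')': depth becomes 1
  Position 9 ')': depth becomes 0
  Position 10 '(': depth becomes 1
  Position 11 '(': depth becomes 2
  Position 12 '(': depth becomes 3
  Position 13 '(': depth becomes 4
  Position 14 ')': depth becomes 3
  Position 15 ')': depth becomes 2
  Position 16 '(': depth becomes 3
  Position 17 '(': depth becomes 4
  Position 18 '(': depth becomes 5
  Position 19 ')': depth becomes 4
  Position 20 ')': depth becomes 3
  Position 21 ')': depth becomes 2
  Position 22 ')': depth becomes 1
  Position 23 ')': depth becomes 0
Maximum depth reached: 5

5


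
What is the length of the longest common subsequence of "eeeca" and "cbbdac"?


LCS of "eeeca" and "cbbdac"
DP table:
           c    b    b    d    a    c
      0    0    0    0    0    0    0
  e   0    0    0    0    0    0    0
  e   0    0    0    0    0    0    0
  e   0    0    0    0    0    0    0
  c   0    1    1    1    1    1    1
  a   0    1    1    1    1    2    2
LCS length = dp[5][6] = 2

2


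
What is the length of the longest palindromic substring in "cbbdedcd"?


Input: "cbbdedcd"
Checking substrings for palindromes:
  [3:6] "ded" (len 3) => palindrome
  [5:8] "dcd" (len 3) => palindrome
  [1:3] "bb" (len 2) => palindrome
Longest palindromic substring: "ded" with length 3

3


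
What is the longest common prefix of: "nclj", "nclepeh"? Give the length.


Words: nclj, nclepeh
  Position 0: all 'n' => match
  Position 1: all 'c' => match
  Position 2: all 'l' => match
  Position 3: ('j', 'e') => mismatch, stop
LCP = "ncl" (length 3)

3


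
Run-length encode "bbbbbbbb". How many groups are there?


Input: bbbbbbbb
Scanning for consecutive runs:
  Group 1: 'b' x 8 (positions 0-7)
Total groups: 1

1


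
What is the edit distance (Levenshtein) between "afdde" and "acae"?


Computing edit distance: "afdde" -> "acae"
DP table:
           a    c    a    e
      0    1    2    3    4
  a   1    0    1    2    3
  f   2    1    1    2    3
  d   3    2    2    2    3
  d   4    3    3    3    3
  e   5    4    4    4    3
Edit distance = dp[5][4] = 3

3


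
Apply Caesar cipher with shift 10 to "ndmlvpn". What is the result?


Caesar cipher: shift "ndmlvpn" by 10
  'n' (pos 13) + 10 = pos 23 = 'x'
  'd' (pos 3) + 10 = pos 13 = 'n'
  'm' (pos 12) + 10 = pos 22 = 'w'
  'l' (pos 11) + 10 = pos 21 = 'v'
  'v' (pos 21) + 10 = pos 5 = 'f'
  'p' (pos 15) + 10 = pos 25 = 'z'
  'n' (pos 13) + 10 = pos 23 = 'x'
Result: xnwvfzx

xnwvfzx


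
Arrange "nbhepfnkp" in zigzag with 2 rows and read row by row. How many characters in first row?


Zigzag "nbhepfnkp" into 2 rows:
Placing characters:
  'n' => row 0
  'b' => row 1
  'h' => row 0
  'e' => row 1
  'p' => row 0
  'f' => row 1
  'n' => row 0
  'k' => row 1
  'p' => row 0
Rows:
  Row 0: "nhpnp"
  Row 1: "befk"
First row length: 5

5


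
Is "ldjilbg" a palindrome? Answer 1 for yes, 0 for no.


Input: ldjilbg
Reversed: gblijdl
  Compare pos 0 ('l') with pos 6 ('g'): MISMATCH
  Compare pos 1 ('d') with pos 5 ('b'): MISMATCH
  Compare pos 2 ('j') with pos 4 ('l'): MISMATCH
Result: not a palindrome

0


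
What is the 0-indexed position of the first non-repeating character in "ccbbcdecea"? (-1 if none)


Input: ccbbcdecea
Character frequencies:
  'a': 1
  'b': 2
  'c': 4
  'd': 1
  'e': 2
Scanning left to right for freq == 1:
  Position 0 ('c'): freq=4, skip
  Position 1 ('c'): freq=4, skip
  Position 2 ('b'): freq=2, skip
  Position 3 ('b'): freq=2, skip
  Position 4 ('c'): freq=4, skip
  Position 5 ('d'): unique! => answer = 5

5


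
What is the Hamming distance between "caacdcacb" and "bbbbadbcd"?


Comparing "caacdcacb" and "bbbbadbcd" position by position:
  Position 0: 'c' vs 'b' => differ
  Position 1: 'a' vs 'b' => differ
  Position 2: 'a' vs 'b' => differ
  Position 3: 'c' vs 'b' => differ
  Position 4: 'd' vs 'a' => differ
  Position 5: 'c' vs 'd' => differ
  Position 6: 'a' vs 'b' => differ
  Position 7: 'c' vs 'c' => same
  Position 8: 'b' vs 'd' => differ
Total differences (Hamming distance): 8

8


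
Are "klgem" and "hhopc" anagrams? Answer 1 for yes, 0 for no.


Strings: "klgem", "hhopc"
Sorted first:  egklm
Sorted second: chhop
Differ at position 0: 'e' vs 'c' => not anagrams

0


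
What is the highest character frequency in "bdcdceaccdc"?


Input: bdcdceaccdc
Character counts:
  'a': 1
  'b': 1
  'c': 5
  'd': 3
  'e': 1
Maximum frequency: 5

5


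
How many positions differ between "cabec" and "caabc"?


Comparing "cabec" and "caabc" position by position:
  Position 0: 'c' vs 'c' => same
  Position 1: 'a' vs 'a' => same
  Position 2: 'b' vs 'a' => DIFFER
  Position 3: 'e' vs 'b' => DIFFER
  Position 4: 'c' vs 'c' => same
Positions that differ: 2

2


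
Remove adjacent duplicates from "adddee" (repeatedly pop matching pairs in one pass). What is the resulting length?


Input: adddee
Stack-based adjacent duplicate removal:
  Read 'a': push. Stack: a
  Read 'd': push. Stack: ad
  Read 'd': matches stack top 'd' => pop. Stack: a
  Read 'd': push. Stack: ad
  Read 'e': push. Stack: ade
  Read 'e': matches stack top 'e' => pop. Stack: ad
Final stack: "ad" (length 2)

2


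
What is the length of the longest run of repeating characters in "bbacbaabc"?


Input: "bbacbaabc"
Scanning for longest run:
  Position 1 ('b'): continues run of 'b', length=2
  Position 2 ('a'): new char, reset run to 1
  Position 3 ('c'): new char, reset run to 1
  Position 4 ('b'): new char, reset run to 1
  Position 5 ('a'): new char, reset run to 1
  Position 6 ('a'): continues run of 'a', length=2
  Position 7 ('b'): new char, reset run to 1
  Position 8 ('c'): new char, reset run to 1
Longest run: 'b' with length 2

2


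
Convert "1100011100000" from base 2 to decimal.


Input: "1100011100000" in base 2
Positional expansion:
  Digit '1' (value 1) x 2^12 = 4096
  Digit '1' (value 1) x 2^11 = 2048
  Digit '0' (value 0) x 2^10 = 0
  Digit '0' (value 0) x 2^9 = 0
  Digit '0' (value 0) x 2^8 = 0
  Digit '1' (value 1) x 2^7 = 128
  Digit '1' (value 1) x 2^6 = 64
  Digit '1' (value 1) x 2^5 = 32
  Digit '0' (value 0) x 2^4 = 0
  Digit '0' (value 0) x 2^3 = 0
  Digit '0' (value 0) x 2^2 = 0
  Digit '0' (value 0) x 2^1 = 0
  Digit '0' (value 0) x 2^0 = 0
Sum = 6368

6368


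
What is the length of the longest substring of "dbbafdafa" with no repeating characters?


Input: "dbbafdafa"
Sliding window (track last position of each char):
  Position 0 ('d'): window [0,0] length 1 -- new best
  Position 1 ('b'): window [0,1] length 2 -- new best
  Position 2 ('b'): repeat (last at 1), move window start to 2
  Position 2 ('b'): window [2,2] length 1
  Position 3 ('a'): window [2,3] length 2
  Position 4 ('f'): window [2,4] length 3 -- new best
  Position 5 ('d'): window [2,5] length 4 -- new best
  Position 6 ('a'): repeat (last at 3), move window start to 4
  Position 6 ('a'): window [4,6] length 3
  Position 7 ('f'): repeat (last at 4), move window start to 5
  Position 7 ('f'): window [5,7] length 3
  Position 8 ('a'): repeat (last at 6), move window start to 7
  Position 8 ('a'): window [7,8] length 2
Longest substring with no repeats: "bafd" with length 4

4


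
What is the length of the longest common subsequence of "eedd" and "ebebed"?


LCS of "eedd" and "ebebed"
DP table:
           e    b    e    b    e    d
      0    0    0    0    0    0    0
  e   0    1    1    1    1    1    1
  e   0    1    1    2    2    2    2
  d   0    1    1    2    2    2    3
  d   0    1    1    2    2    2    3
LCS length = dp[4][6] = 3

3


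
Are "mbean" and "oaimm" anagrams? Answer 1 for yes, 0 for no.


Strings: "mbean", "oaimm"
Sorted first:  abemn
Sorted second: aimmo
Differ at position 1: 'b' vs 'i' => not anagrams

0


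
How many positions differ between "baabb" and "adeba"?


Comparing "baabb" and "adeba" position by position:
  Position 0: 'b' vs 'a' => DIFFER
  Position 1: 'a' vs 'd' => DIFFER
  Position 2: 'a' vs 'e' => DIFFER
  Position 3: 'b' vs 'b' => same
  Position 4: 'b' vs 'a' => DIFFER
Positions that differ: 4

4


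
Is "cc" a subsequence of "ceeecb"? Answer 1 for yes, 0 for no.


Check if "cc" is a subsequence of "ceeecb"
Greedy scan:
  Position 0 ('c'): matches sub[0] = 'c'
  Position 1 ('e'): no match needed
  Position 2 ('e'): no match needed
  Position 3 ('e'): no match needed
  Position 4 ('c'): matches sub[1] = 'c'
  Position 5 ('b'): no match needed
All 2 characters matched => is a subsequence

1


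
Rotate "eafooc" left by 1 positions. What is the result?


Input: "eafooc", rotate left by 1
First 1 characters: "e"
Remaining characters: "afooc"
Concatenate remaining + first: "afooc" + "e" = "afooce"

afooce


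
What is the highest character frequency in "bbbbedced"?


Input: bbbbedced
Character counts:
  'b': 4
  'c': 1
  'd': 2
  'e': 2
Maximum frequency: 4

4


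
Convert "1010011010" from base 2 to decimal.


Input: "1010011010" in base 2
Positional expansion:
  Digit '1' (value 1) x 2^9 = 512
  Digit '0' (value 0) x 2^8 = 0
  Digit '1' (value 1) x 2^7 = 128
  Digit '0' (value 0) x 2^6 = 0
  Digit '0' (value 0) x 2^5 = 0
  Digit '1' (value 1) x 2^4 = 16
  Digit '1' (value 1) x 2^3 = 8
  Digit '0' (value 0) x 2^2 = 0
  Digit '1' (value 1) x 2^1 = 2
  Digit '0' (value 0) x 2^0 = 0
Sum = 666

666


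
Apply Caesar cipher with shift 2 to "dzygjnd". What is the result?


Caesar cipher: shift "dzygjnd" by 2
  'd' (pos 3) + 2 = pos 5 = 'f'
  'z' (pos 25) + 2 = pos 1 = 'b'
  'y' (pos 24) + 2 = pos 0 = 'a'
  'g' (pos 6) + 2 = pos 8 = 'i'
  'j' (pos 9) + 2 = pos 11 = 'l'
  'n' (pos 13) + 2 = pos 15 = 'p'
  'd' (pos 3) + 2 = pos 5 = 'f'
Result: fbailpf

fbailpf


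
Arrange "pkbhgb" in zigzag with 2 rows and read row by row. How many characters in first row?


Zigzag "pkbhgb" into 2 rows:
Placing characters:
  'p' => row 0
  'k' => row 1
  'b' => row 0
  'h' => row 1
  'g' => row 0
  'b' => row 1
Rows:
  Row 0: "pbg"
  Row 1: "khb"
First row length: 3

3


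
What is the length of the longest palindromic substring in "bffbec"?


Input: "bffbec"
Checking substrings for palindromes:
  [0:4] "bffb" (len 4) => palindrome
  [1:3] "ff" (len 2) => palindrome
Longest palindromic substring: "bffb" with length 4

4


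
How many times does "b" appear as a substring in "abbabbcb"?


Searching for "b" in "abbabbcb"
Scanning each position:
  Position 0: "a" => no
  Position 1: "b" => MATCH
  Position 2: "b" => MATCH
  Position 3: "a" => no
  Position 4: "b" => MATCH
  Position 5: "b" => MATCH
  Position 6: "c" => no
  Position 7: "b" => MATCH
Total occurrences: 5

5


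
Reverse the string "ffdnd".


Input: ffdnd
Reading characters right to left:
  Position 4: 'd'
  Position 3: 'n'
  Position 2: 'd'
  Position 1: 'f'
  Position 0: 'f'
Reversed: dndff

dndff


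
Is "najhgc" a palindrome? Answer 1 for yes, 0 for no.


Input: najhgc
Reversed: cghjan
  Compare pos 0 ('n') with pos 5 ('c'): MISMATCH
  Compare pos 1 ('a') with pos 4 ('g'): MISMATCH
  Compare pos 2 ('j') with pos 3 ('h'): MISMATCH
Result: not a palindrome

0


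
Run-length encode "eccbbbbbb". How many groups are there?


Input: eccbbbbbb
Scanning for consecutive runs:
  Group 1: 'e' x 1 (positions 0-0)
  Group 2: 'c' x 2 (positions 1-2)
  Group 3: 'b' x 6 (positions 3-8)
Total groups: 3

3


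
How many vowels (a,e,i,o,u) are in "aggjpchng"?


Input: aggjpchng
Checking each character:
  'a' at position 0: vowel (running total: 1)
  'g' at position 1: consonant
  'g' at position 2: consonant
  'j' at position 3: consonant
  'p' at position 4: consonant
  'c' at position 5: consonant
  'h' at position 6: consonant
  'n' at position 7: consonant
  'g' at position 8: consonant
Total vowels: 1

1


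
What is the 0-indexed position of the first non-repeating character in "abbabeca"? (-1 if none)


Input: abbabeca
Character frequencies:
  'a': 3
  'b': 3
  'c': 1
  'e': 1
Scanning left to right for freq == 1:
  Position 0 ('a'): freq=3, skip
  Position 1 ('b'): freq=3, skip
  Position 2 ('b'): freq=3, skip
  Position 3 ('a'): freq=3, skip
  Position 4 ('b'): freq=3, skip
  Position 5 ('e'): unique! => answer = 5

5


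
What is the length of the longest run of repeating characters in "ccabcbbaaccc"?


Input: "ccabcbbaaccc"
Scanning for longest run:
  Position 1 ('c'): continues run of 'c', length=2
  Position 2 ('a'): new char, reset run to 1
  Position 3 ('b'): new char, reset run to 1
  Position 4 ('c'): new char, reset run to 1
  Position 5 ('b'): new char, reset run to 1
  Position 6 ('b'): continues run of 'b', length=2
  Position 7 ('a'): new char, reset run to 1
  Position 8 ('a'): continues run of 'a', length=2
  Position 9 ('c'): new char, reset run to 1
  Position 10 ('c'): continues run of 'c', length=2
  Position 11 ('c'): continues run of 'c', length=3
Longest run: 'c' with length 3

3


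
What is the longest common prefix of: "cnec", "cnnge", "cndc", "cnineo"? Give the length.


Words: cnec, cnnge, cndc, cnineo
  Position 0: all 'c' => match
  Position 1: all 'n' => match
  Position 2: ('e', 'n', 'd', 'i') => mismatch, stop
LCP = "cn" (length 2)

2


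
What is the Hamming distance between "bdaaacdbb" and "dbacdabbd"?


Comparing "bdaaacdbb" and "dbacdabbd" position by position:
  Position 0: 'b' vs 'd' => differ
  Position 1: 'd' vs 'b' => differ
  Position 2: 'a' vs 'a' => same
  Position 3: 'a' vs 'c' => differ
  Position 4: 'a' vs 'd' => differ
  Position 5: 'c' vs 'a' => differ
  Position 6: 'd' vs 'b' => differ
  Position 7: 'b' vs 'b' => same
  Position 8: 'b' vs 'd' => differ
Total differences (Hamming distance): 7

7


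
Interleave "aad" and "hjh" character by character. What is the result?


Interleaving "aad" and "hjh":
  Position 0: 'a' from first, 'h' from second => "ah"
  Position 1: 'a' from first, 'j' from second => "aj"
  Position 2: 'd' from first, 'h' from second => "dh"
Result: ahajdh

ahajdh


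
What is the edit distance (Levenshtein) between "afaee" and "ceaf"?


Computing edit distance: "afaee" -> "ceaf"
DP table:
           c    e    a    f
      0    1    2    3    4
  a   1    1    2    2    3
  f   2    2    2    3    2
  a   3    3    3    2    3
  e   4    4    3    3    3
  e   5    5    4    4    4
Edit distance = dp[5][4] = 4

4


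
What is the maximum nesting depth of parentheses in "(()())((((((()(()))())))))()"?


Input: "(()())((((((()(()))())))))()"
Tracking depth:
  Position 0 '(': depth becomes 1
  Position 1 '(': depth becomes 2
  Position 2 ')': depth becomes 1
  Position 3 '(': depth becomes 2
  Position 4 ')': depth becomes 1
  Position 5 ')': depth becomes 0
  Position 6 '(': depth becomes 1
  Position 7 '(': depth becomes 2
  Position 8 '(': depth becomes 3
  Position 9 '(': depth becomes 4
  Position 10 '(': depth becomes 5
  Position 11 '(': depth becomes 6
  Position 12 '(': depth becomes 7
  Position 13 ')': depth becomes 6
  Position 14 '(': depth becomes 7
  Position 15 '(': depth becomes 8
  Position 16 ')': depth becomes 7
  Position 17 ')': depth becomes 6
  Position 18 ')': depth becomes 5
  Position 19 '(': depth becomes 6
  Position 20 ')': depth becomes 5
  Position 21 ')': depth becomes 4
  Position 22 ')': depth becomes 3
  Position 23 ')': depth becomes 2
  Position 24 ')': depth becomes 1
  Position 25 ')': depth becomes 0
  Position 26 '(': depth becomes 1
  Position 27 ')': depth becomes 0
Maximum depth reached: 8

8


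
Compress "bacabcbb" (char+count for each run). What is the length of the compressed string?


Input: bacabcbb
Runs:
  'b' x 1 => "b1"
  'a' x 1 => "a1"
  'c' x 1 => "c1"
  'a' x 1 => "a1"
  'b' x 1 => "b1"
  'c' x 1 => "c1"
  'b' x 2 => "b2"
Compressed: "b1a1c1a1b1c1b2"
Compressed length: 14

14


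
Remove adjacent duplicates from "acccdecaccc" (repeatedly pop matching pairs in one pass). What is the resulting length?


Input: acccdecaccc
Stack-based adjacent duplicate removal:
  Read 'a': push. Stack: a
  Read 'c': push. Stack: ac
  Read 'c': matches stack top 'c' => pop. Stack: a
  Read 'c': push. Stack: ac
  Read 'd': push. Stack: acd
  Read 'e': push. Stack: acde
  Read 'c': push. Stack: acdec
  Read 'a': push. Stack: acdeca
  Read 'c': push. Stack: acdecac
  Read 'c': matches stack top 'c' => pop. Stack: acdeca
  Read 'c': push. Stack: acdecac
Final stack: "acdecac" (length 7)

7


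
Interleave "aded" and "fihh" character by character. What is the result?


Interleaving "aded" and "fihh":
  Position 0: 'a' from first, 'f' from second => "af"
  Position 1: 'd' from first, 'i' from second => "di"
  Position 2: 'e' from first, 'h' from second => "eh"
  Position 3: 'd' from first, 'h' from second => "dh"
Result: afdiehdh

afdiehdh


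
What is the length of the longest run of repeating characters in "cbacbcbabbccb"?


Input: "cbacbcbabbccb"
Scanning for longest run:
  Position 1 ('b'): new char, reset run to 1
  Position 2 ('a'): new char, reset run to 1
  Position 3 ('c'): new char, reset run to 1
  Position 4 ('b'): new char, reset run to 1
  Position 5 ('c'): new char, reset run to 1
  Position 6 ('b'): new char, reset run to 1
  Position 7 ('a'): new char, reset run to 1
  Position 8 ('b'): new char, reset run to 1
  Position 9 ('b'): continues run of 'b', length=2
  Position 10 ('c'): new char, reset run to 1
  Position 11 ('c'): continues run of 'c', length=2
  Position 12 ('b'): new char, reset run to 1
Longest run: 'b' with length 2

2


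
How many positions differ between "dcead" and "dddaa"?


Comparing "dcead" and "dddaa" position by position:
  Position 0: 'd' vs 'd' => same
  Position 1: 'c' vs 'd' => DIFFER
  Position 2: 'e' vs 'd' => DIFFER
  Position 3: 'a' vs 'a' => same
  Position 4: 'd' vs 'a' => DIFFER
Positions that differ: 3

3


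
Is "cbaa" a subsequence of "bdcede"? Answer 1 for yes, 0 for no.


Check if "cbaa" is a subsequence of "bdcede"
Greedy scan:
  Position 0 ('b'): no match needed
  Position 1 ('d'): no match needed
  Position 2 ('c'): matches sub[0] = 'c'
  Position 3 ('e'): no match needed
  Position 4 ('d'): no match needed
  Position 5 ('e'): no match needed
Only matched 1/4 characters => not a subsequence

0


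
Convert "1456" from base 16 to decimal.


Input: "1456" in base 16
Positional expansion:
  Digit '1' (value 1) x 16^3 = 4096
  Digit '4' (value 4) x 16^2 = 1024
  Digit '5' (value 5) x 16^1 = 80
  Digit '6' (value 6) x 16^0 = 6
Sum = 5206

5206


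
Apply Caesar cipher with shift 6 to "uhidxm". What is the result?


Caesar cipher: shift "uhidxm" by 6
  'u' (pos 20) + 6 = pos 0 = 'a'
  'h' (pos 7) + 6 = pos 13 = 'n'
  'i' (pos 8) + 6 = pos 14 = 'o'
  'd' (pos 3) + 6 = pos 9 = 'j'
  'x' (pos 23) + 6 = pos 3 = 'd'
  'm' (pos 12) + 6 = pos 18 = 's'
Result: anojds

anojds


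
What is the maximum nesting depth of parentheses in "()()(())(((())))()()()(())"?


Input: "()()(())(((())))()()()(())"
Tracking depth:
  Position 0 '(': depth becomes 1
  Position 1 ')': depth becomes 0
  Position 2 '(': depth becomes 1
  Position 3 ')': depth becomes 0
  Position 4 '(': depth becomes 1
  Position 5 '(': depth becomes 2
  Position 6 ')': depth becomes 1
  Position 7 ')': depth becomes 0
  Position 8 '(': depth becomes 1
  Position 9 '(': depth becomes 2
  Position 10 '(': depth becomes 3
  Position 11 '(': depth becomes 4
  Position 12 ')': depth becomes 3
  Position 13 ')': depth becomes 2
  Position 14 ')': depth becomes 1
  Position 15 ')': depth becomes 0
  Position 16 '(': depth becomes 1
  Position 17 ')': depth becomes 0
  Position 18 '(': depth becomes 1
  Position 19 ')': depth becomes 0
  Position 20 '(': depth becomes 1
  Position 21 ')': depth becomes 0
  Position 22 '(': depth becomes 1
  Position 23 '(': depth becomes 2
  Position 24 ')': depth becomes 1
  Position 25 ')': depth becomes 0
Maximum depth reached: 4

4


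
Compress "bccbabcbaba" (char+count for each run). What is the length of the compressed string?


Input: bccbabcbaba
Runs:
  'b' x 1 => "b1"
  'c' x 2 => "c2"
  'b' x 1 => "b1"
  'a' x 1 => "a1"
  'b' x 1 => "b1"
  'c' x 1 => "c1"
  'b' x 1 => "b1"
  'a' x 1 => "a1"
  'b' x 1 => "b1"
  'a' x 1 => "a1"
Compressed: "b1c2b1a1b1c1b1a1b1a1"
Compressed length: 20

20


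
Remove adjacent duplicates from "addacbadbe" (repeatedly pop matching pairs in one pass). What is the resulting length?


Input: addacbadbe
Stack-based adjacent duplicate removal:
  Read 'a': push. Stack: a
  Read 'd': push. Stack: ad
  Read 'd': matches stack top 'd' => pop. Stack: a
  Read 'a': matches stack top 'a' => pop. Stack: (empty)
  Read 'c': push. Stack: c
  Read 'b': push. Stack: cb
  Read 'a': push. Stack: cba
  Read 'd': push. Stack: cbad
  Read 'b': push. Stack: cbadb
  Read 'e': push. Stack: cbadbe
Final stack: "cbadbe" (length 6)

6


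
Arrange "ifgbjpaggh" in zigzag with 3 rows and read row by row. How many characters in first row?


Zigzag "ifgbjpaggh" into 3 rows:
Placing characters:
  'i' => row 0
  'f' => row 1
  'g' => row 2
  'b' => row 1
  'j' => row 0
  'p' => row 1
  'a' => row 2
  'g' => row 1
  'g' => row 0
  'h' => row 1
Rows:
  Row 0: "ijg"
  Row 1: "fbpgh"
  Row 2: "ga"
First row length: 3

3


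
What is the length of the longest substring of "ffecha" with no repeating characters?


Input: "ffecha"
Sliding window (track last position of each char):
  Position 0 ('f'): window [0,0] length 1 -- new best
  Position 1 ('f'): repeat (last at 0), move window start to 1
  Position 1 ('f'): window [1,1] length 1
  Position 2 ('e'): window [1,2] length 2 -- new best
  Position 3 ('c'): window [1,3] length 3 -- new best
  Position 4 ('h'): window [1,4] length 4 -- new best
  Position 5 ('a'): window [1,5] length 5 -- new best
Longest substring with no repeats: "fecha" with length 5

5


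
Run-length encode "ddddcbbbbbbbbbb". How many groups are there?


Input: ddddcbbbbbbbbbb
Scanning for consecutive runs:
  Group 1: 'd' x 4 (positions 0-3)
  Group 2: 'c' x 1 (positions 4-4)
  Group 3: 'b' x 10 (positions 5-14)
Total groups: 3

3


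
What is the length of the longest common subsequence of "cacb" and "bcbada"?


LCS of "cacb" and "bcbada"
DP table:
           b    c    b    a    d    a
      0    0    0    0    0    0    0
  c   0    0    1    1    1    1    1
  a   0    0    1    1    2    2    2
  c   0    0    1    1    2    2    2
  b   0    1    1    2    2    2    2
LCS length = dp[4][6] = 2

2


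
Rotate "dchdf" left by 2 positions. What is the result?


Input: "dchdf", rotate left by 2
First 2 characters: "dc"
Remaining characters: "hdf"
Concatenate remaining + first: "hdf" + "dc" = "hdfdc"

hdfdc


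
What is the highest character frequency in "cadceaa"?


Input: cadceaa
Character counts:
  'a': 3
  'c': 2
  'd': 1
  'e': 1
Maximum frequency: 3

3


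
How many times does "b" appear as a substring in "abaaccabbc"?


Searching for "b" in "abaaccabbc"
Scanning each position:
  Position 0: "a" => no
  Position 1: "b" => MATCH
  Position 2: "a" => no
  Position 3: "a" => no
  Position 4: "c" => no
  Position 5: "c" => no
  Position 6: "a" => no
  Position 7: "b" => MATCH
  Position 8: "b" => MATCH
  Position 9: "c" => no
Total occurrences: 3

3


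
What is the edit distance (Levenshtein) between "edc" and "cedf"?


Computing edit distance: "edc" -> "cedf"
DP table:
           c    e    d    f
      0    1    2    3    4
  e   1    1    1    2    3
  d   2    2    2    1    2
  c   3    2    3    2    2
Edit distance = dp[3][4] = 2

2


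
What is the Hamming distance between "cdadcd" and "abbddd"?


Comparing "cdadcd" and "abbddd" position by position:
  Position 0: 'c' vs 'a' => differ
  Position 1: 'd' vs 'b' => differ
  Position 2: 'a' vs 'b' => differ
  Position 3: 'd' vs 'd' => same
  Position 4: 'c' vs 'd' => differ
  Position 5: 'd' vs 'd' => same
Total differences (Hamming distance): 4

4


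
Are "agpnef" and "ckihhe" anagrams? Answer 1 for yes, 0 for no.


Strings: "agpnef", "ckihhe"
Sorted first:  aefgnp
Sorted second: cehhik
Differ at position 0: 'a' vs 'c' => not anagrams

0


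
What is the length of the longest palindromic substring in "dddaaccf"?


Input: "dddaaccf"
Checking substrings for palindromes:
  [0:3] "ddd" (len 3) => palindrome
  [0:2] "dd" (len 2) => palindrome
  [1:3] "dd" (len 2) => palindrome
  [3:5] "aa" (len 2) => palindrome
  [5:7] "cc" (len 2) => palindrome
Longest palindromic substring: "ddd" with length 3

3


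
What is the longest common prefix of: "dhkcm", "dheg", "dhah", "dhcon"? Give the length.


Words: dhkcm, dheg, dhah, dhcon
  Position 0: all 'd' => match
  Position 1: all 'h' => match
  Position 2: ('k', 'e', 'a', 'c') => mismatch, stop
LCP = "dh" (length 2)

2


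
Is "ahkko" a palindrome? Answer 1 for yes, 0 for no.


Input: ahkko
Reversed: okkha
  Compare pos 0 ('a') with pos 4 ('o'): MISMATCH
  Compare pos 1 ('h') with pos 3 ('k'): MISMATCH
Result: not a palindrome

0


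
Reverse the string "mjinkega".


Input: mjinkega
Reading characters right to left:
  Position 7: 'a'
  Position 6: 'g'
  Position 5: 'e'
  Position 4: 'k'
  Position 3: 'n'
  Position 2: 'i'
  Position 1: 'j'
  Position 0: 'm'
Reversed: ageknijm

ageknijm


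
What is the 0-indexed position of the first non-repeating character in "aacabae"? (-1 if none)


Input: aacabae
Character frequencies:
  'a': 4
  'b': 1
  'c': 1
  'e': 1
Scanning left to right for freq == 1:
  Position 0 ('a'): freq=4, skip
  Position 1 ('a'): freq=4, skip
  Position 2 ('c'): unique! => answer = 2

2


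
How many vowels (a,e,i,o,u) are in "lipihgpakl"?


Input: lipihgpakl
Checking each character:
  'l' at position 0: consonant
  'i' at position 1: vowel (running total: 1)
  'p' at position 2: consonant
  'i' at position 3: vowel (running total: 2)
  'h' at position 4: consonant
  'g' at position 5: consonant
  'p' at position 6: consonant
  'a' at position 7: vowel (running total: 3)
  'k' at position 8: consonant
  'l' at position 9: consonant
Total vowels: 3

3


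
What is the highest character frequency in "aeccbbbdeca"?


Input: aeccbbbdeca
Character counts:
  'a': 2
  'b': 3
  'c': 3
  'd': 1
  'e': 2
Maximum frequency: 3

3


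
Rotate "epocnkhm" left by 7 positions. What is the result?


Input: "epocnkhm", rotate left by 7
First 7 characters: "epocnkh"
Remaining characters: "m"
Concatenate remaining + first: "m" + "epocnkh" = "mepocnkh"

mepocnkh


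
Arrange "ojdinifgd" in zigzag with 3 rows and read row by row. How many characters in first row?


Zigzag "ojdinifgd" into 3 rows:
Placing characters:
  'o' => row 0
  'j' => row 1
  'd' => row 2
  'i' => row 1
  'n' => row 0
  'i' => row 1
  'f' => row 2
  'g' => row 1
  'd' => row 0
Rows:
  Row 0: "ond"
  Row 1: "jiig"
  Row 2: "df"
First row length: 3

3


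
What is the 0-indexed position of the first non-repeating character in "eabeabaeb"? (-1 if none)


Input: eabeabaeb
Character frequencies:
  'a': 3
  'b': 3
  'e': 3
Scanning left to right for freq == 1:
  Position 0 ('e'): freq=3, skip
  Position 1 ('a'): freq=3, skip
  Position 2 ('b'): freq=3, skip
  Position 3 ('e'): freq=3, skip
  Position 4 ('a'): freq=3, skip
  Position 5 ('b'): freq=3, skip
  Position 6 ('a'): freq=3, skip
  Position 7 ('e'): freq=3, skip
  Position 8 ('b'): freq=3, skip
  No unique character found => answer = -1

-1


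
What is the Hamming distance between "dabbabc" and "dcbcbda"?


Comparing "dabbabc" and "dcbcbda" position by position:
  Position 0: 'd' vs 'd' => same
  Position 1: 'a' vs 'c' => differ
  Position 2: 'b' vs 'b' => same
  Position 3: 'b' vs 'c' => differ
  Position 4: 'a' vs 'b' => differ
  Position 5: 'b' vs 'd' => differ
  Position 6: 'c' vs 'a' => differ
Total differences (Hamming distance): 5

5


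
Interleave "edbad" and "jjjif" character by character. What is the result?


Interleaving "edbad" and "jjjif":
  Position 0: 'e' from first, 'j' from second => "ej"
  Position 1: 'd' from first, 'j' from second => "dj"
  Position 2: 'b' from first, 'j' from second => "bj"
  Position 3: 'a' from first, 'i' from second => "ai"
  Position 4: 'd' from first, 'f' from second => "df"
Result: ejdjbjaidf

ejdjbjaidf


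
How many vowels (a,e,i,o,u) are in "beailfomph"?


Input: beailfomph
Checking each character:
  'b' at position 0: consonant
  'e' at position 1: vowel (running total: 1)
  'a' at position 2: vowel (running total: 2)
  'i' at position 3: vowel (running total: 3)
  'l' at position 4: consonant
  'f' at position 5: consonant
  'o' at position 6: vowel (running total: 4)
  'm' at position 7: consonant
  'p' at position 8: consonant
  'h' at position 9: consonant
Total vowels: 4

4


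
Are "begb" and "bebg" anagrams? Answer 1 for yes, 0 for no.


Strings: "begb", "bebg"
Sorted first:  bbeg
Sorted second: bbeg
Sorted forms match => anagrams

1


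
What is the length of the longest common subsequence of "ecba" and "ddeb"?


LCS of "ecba" and "ddeb"
DP table:
           d    d    e    b
      0    0    0    0    0
  e   0    0    0    1    1
  c   0    0    0    1    1
  b   0    0    0    1    2
  a   0    0    0    1    2
LCS length = dp[4][4] = 2

2


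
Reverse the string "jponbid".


Input: jponbid
Reading characters right to left:
  Position 6: 'd'
  Position 5: 'i'
  Position 4: 'b'
  Position 3: 'n'
  Position 2: 'o'
  Position 1: 'p'
  Position 0: 'j'
Reversed: dibnopj

dibnopj


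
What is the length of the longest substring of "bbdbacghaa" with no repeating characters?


Input: "bbdbacghaa"
Sliding window (track last position of each char):
  Position 0 ('b'): window [0,0] length 1 -- new best
  Position 1 ('b'): repeat (last at 0), move window start to 1
  Position 1 ('b'): window [1,1] length 1
  Position 2 ('d'): window [1,2] length 2 -- new best
  Position 3 ('b'): repeat (last at 1), move window start to 2
  Position 3 ('b'): window [2,3] length 2
  Position 4 ('a'): window [2,4] length 3 -- new best
  Position 5 ('c'): window [2,5] length 4 -- new best
  Position 6 ('g'): window [2,6] length 5 -- new best
  Position 7 ('h'): window [2,7] length 6 -- new best
  Position 8 ('a'): repeat (last at 4), move window start to 5
  Position 8 ('a'): window [5,8] length 4
  Position 9 ('a'): repeat (last at 8), move window start to 9
  Position 9 ('a'): window [9,9] length 1
Longest substring with no repeats: "dbacgh" with length 6

6


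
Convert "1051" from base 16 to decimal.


Input: "1051" in base 16
Positional expansion:
  Digit '1' (value 1) x 16^3 = 4096
  Digit '0' (value 0) x 16^2 = 0
  Digit '5' (value 5) x 16^1 = 80
  Digit '1' (value 1) x 16^0 = 1
Sum = 4177

4177


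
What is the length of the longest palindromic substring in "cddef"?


Input: "cddef"
Checking substrings for palindromes:
  [1:3] "dd" (len 2) => palindrome
Longest palindromic substring: "dd" with length 2

2


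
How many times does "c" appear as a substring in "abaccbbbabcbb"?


Searching for "c" in "abaccbbbabcbb"
Scanning each position:
  Position 0: "a" => no
  Position 1: "b" => no
  Position 2: "a" => no
  Position 3: "c" => MATCH
  Position 4: "c" => MATCH
  Position 5: "b" => no
  Position 6: "b" => no
  Position 7: "b" => no
  Position 8: "a" => no
  Position 9: "b" => no
  Position 10: "c" => MATCH
  Position 11: "b" => no
  Position 12: "b" => no
Total occurrences: 3

3


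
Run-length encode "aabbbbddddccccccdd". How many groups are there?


Input: aabbbbddddccccccdd
Scanning for consecutive runs:
  Group 1: 'a' x 2 (positions 0-1)
  Group 2: 'b' x 4 (positions 2-5)
  Group 3: 'd' x 4 (positions 6-9)
  Group 4: 'c' x 6 (positions 10-15)
  Group 5: 'd' x 2 (positions 16-17)
Total groups: 5

5


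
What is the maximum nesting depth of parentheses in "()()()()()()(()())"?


Input: "()()()()()()(()())"
Tracking depth:
  Position 0 '(': depth becomes 1
  Position 1 ')': depth becomes 0
  Position 2 '(': depth becomes 1
  Position 3 ')': depth becomes 0
  Position 4 '(': depth becomes 1
  Position 5 ')': depth becomes 0
  Position 6 '(': depth becomes 1
  Position 7 ')': depth becomes 0
  Position 8 '(': depth becomes 1
  Position 9 ')': depth becomes 0
  Position 10 '(': depth becomes 1
  Position 11 ')': depth becomes 0
  Position 12 '(': depth becomes 1
  Position 13 '(': depth becomes 2
  Position 14 ')': depth becomes 1
  Position 15 '(': depth becomes 2
  Position 16 ')': depth becomes 1
  Position 17 ')': depth becomes 0
Maximum depth reached: 2

2


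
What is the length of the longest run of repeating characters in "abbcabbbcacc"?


Input: "abbcabbbcacc"
Scanning for longest run:
  Position 1 ('b'): new char, reset run to 1
  Position 2 ('b'): continues run of 'b', length=2
  Position 3 ('c'): new char, reset run to 1
  Position 4 ('a'): new char, reset run to 1
  Position 5 ('b'): new char, reset run to 1
  Position 6 ('b'): continues run of 'b', length=2
  Position 7 ('b'): continues run of 'b', length=3
  Position 8 ('c'): new char, reset run to 1
  Position 9 ('a'): new char, reset run to 1
  Position 10 ('c'): new char, reset run to 1
  Position 11 ('c'): continues run of 'c', length=2
Longest run: 'b' with length 3

3


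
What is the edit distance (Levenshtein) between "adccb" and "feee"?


Computing edit distance: "adccb" -> "feee"
DP table:
           f    e    e    e
      0    1    2    3    4
  a   1    1    2    3    4
  d   2    2    2    3    4
  c   3    3    3    3    4
  c   4    4    4    4    4
  b   5    5    5    5    5
Edit distance = dp[5][4] = 5

5


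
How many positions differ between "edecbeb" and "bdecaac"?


Comparing "edecbeb" and "bdecaac" position by position:
  Position 0: 'e' vs 'b' => DIFFER
  Position 1: 'd' vs 'd' => same
  Position 2: 'e' vs 'e' => same
  Position 3: 'c' vs 'c' => same
  Position 4: 'b' vs 'a' => DIFFER
  Position 5: 'e' vs 'a' => DIFFER
  Position 6: 'b' vs 'c' => DIFFER
Positions that differ: 4

4


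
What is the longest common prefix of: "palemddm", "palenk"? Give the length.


Words: palemddm, palenk
  Position 0: all 'p' => match
  Position 1: all 'a' => match
  Position 2: all 'l' => match
  Position 3: all 'e' => match
  Position 4: ('m', 'n') => mismatch, stop
LCP = "pale" (length 4)

4


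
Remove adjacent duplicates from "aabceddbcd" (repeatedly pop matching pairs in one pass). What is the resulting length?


Input: aabceddbcd
Stack-based adjacent duplicate removal:
  Read 'a': push. Stack: a
  Read 'a': matches stack top 'a' => pop. Stack: (empty)
  Read 'b': push. Stack: b
  Read 'c': push. Stack: bc
  Read 'e': push. Stack: bce
  Read 'd': push. Stack: bced
  Read 'd': matches stack top 'd' => pop. Stack: bce
  Read 'b': push. Stack: bceb
  Read 'c': push. Stack: bcebc
  Read 'd': push. Stack: bcebcd
Final stack: "bcebcd" (length 6)

6


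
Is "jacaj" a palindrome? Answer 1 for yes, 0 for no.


Input: jacaj
Reversed: jacaj
  Compare pos 0 ('j') with pos 4 ('j'): match
  Compare pos 1 ('a') with pos 3 ('a'): match
Result: palindrome

1


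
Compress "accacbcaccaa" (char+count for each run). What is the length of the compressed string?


Input: accacbcaccaa
Runs:
  'a' x 1 => "a1"
  'c' x 2 => "c2"
  'a' x 1 => "a1"
  'c' x 1 => "c1"
  'b' x 1 => "b1"
  'c' x 1 => "c1"
  'a' x 1 => "a1"
  'c' x 2 => "c2"
  'a' x 2 => "a2"
Compressed: "a1c2a1c1b1c1a1c2a2"
Compressed length: 18

18


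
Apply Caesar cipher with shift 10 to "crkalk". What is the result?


Caesar cipher: shift "crkalk" by 10
  'c' (pos 2) + 10 = pos 12 = 'm'
  'r' (pos 17) + 10 = pos 1 = 'b'
  'k' (pos 10) + 10 = pos 20 = 'u'
  'a' (pos 0) + 10 = pos 10 = 'k'
  'l' (pos 11) + 10 = pos 21 = 'v'
  'k' (pos 10) + 10 = pos 20 = 'u'
Result: mbukvu

mbukvu


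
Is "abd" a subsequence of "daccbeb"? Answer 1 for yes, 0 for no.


Check if "abd" is a subsequence of "daccbeb"
Greedy scan:
  Position 0 ('d'): no match needed
  Position 1 ('a'): matches sub[0] = 'a'
  Position 2 ('c'): no match needed
  Position 3 ('c'): no match needed
  Position 4 ('b'): matches sub[1] = 'b'
  Position 5 ('e'): no match needed
  Position 6 ('b'): no match needed
Only matched 2/3 characters => not a subsequence

0


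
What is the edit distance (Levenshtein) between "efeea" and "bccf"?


Computing edit distance: "efeea" -> "bccf"
DP table:
           b    c    c    f
      0    1    2    3    4
  e   1    1    2    3    4
  f   2    2    2    3    3
  e   3    3    3    3    4
  e   4    4    4    4    4
  a   5    5    5    5    5
Edit distance = dp[5][4] = 5

5
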